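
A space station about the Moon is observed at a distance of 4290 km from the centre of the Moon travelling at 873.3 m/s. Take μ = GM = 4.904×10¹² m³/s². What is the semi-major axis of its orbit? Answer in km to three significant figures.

a ≈ 3220 km

r = 4.290×10⁶ m.
Vis-viva rearranged: 1/a = 2/r − v²/μ = 4.662×10⁻⁷ − 1.555×10⁻⁷ = 3.107×10⁻⁷ m⁻¹.
a = 3.219×10⁶ m = 3218.7 km.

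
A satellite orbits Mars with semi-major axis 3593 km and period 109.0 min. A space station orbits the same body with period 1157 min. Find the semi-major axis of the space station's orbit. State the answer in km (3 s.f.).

Kepler's third law: a³ ∝ T², so a₂ = a₁ (T₂/T₁)^(2/3).
T₂/T₁ = 10.61, (T₂/T₁)^(2/3) = 4.830.
a₂ = 3593 × 4.830 = 17350 km.

a₂ ≈ 17400 km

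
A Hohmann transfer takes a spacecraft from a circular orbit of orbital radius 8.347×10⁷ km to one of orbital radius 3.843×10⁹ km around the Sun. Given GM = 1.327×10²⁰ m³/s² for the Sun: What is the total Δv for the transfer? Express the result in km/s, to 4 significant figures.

Δv_total ≈ 20.58 km/s

r₁ = 8.347×10⁷ km = 8.347×10¹⁰ m.
r₂ = 3.843×10⁹ km = 3.843×10¹² m.
Transfer ellipse a_t = (r₁ + r₂)/2 = 1.963×10¹² m.
At r₁: circular v_c1 = √(μ/r₁) = 39870 m/s; transfer-perihelion v_p = √[μ(2/r₁ − 1/a_t)] = 55790 m/s.
Δv₁ = v_p − v_c1 = 15910 m/s.
At r₂: circular v_c2 = √(μ/r₂) = 5876 m/s; transfer-aphelion v_a = √[μ(2/r₂ − 1/a_t)] = 1212 m/s.
Δv₂ = v_c2 − v_a = 4665 m/s.
Total Δv = Δv₁ + Δv₂ = 20580 m/s = 20.58 km/s.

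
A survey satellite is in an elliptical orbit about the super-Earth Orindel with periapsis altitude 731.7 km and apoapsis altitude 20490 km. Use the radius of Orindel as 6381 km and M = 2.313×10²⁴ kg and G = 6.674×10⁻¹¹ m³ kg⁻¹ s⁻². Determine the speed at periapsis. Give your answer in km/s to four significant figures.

v ≈ 5.858 km/s

μ = GM = 6.674×10⁻¹¹ × 2.313×10²⁴ = 1.544×10¹⁴ m³/s².
r_p = 6381 + 731.7 = 7112.7 km = 7.1127×10⁶ m.
r_a = 6381 + 20490 = 26871 km = 2.6871×10⁷ m.
Semi-major axis a = (r_p + r_a)/2 = 16992 km = 1.699×10⁷ m.
Vis-viva: v² = μ(2/r − 1/a) = 1.544×10¹⁴ × (2.812×10⁻⁷ − 5.885×10⁻⁸) = 3.432×10⁷ m²/s².
v = 5858 m/s = 5.858 km/s.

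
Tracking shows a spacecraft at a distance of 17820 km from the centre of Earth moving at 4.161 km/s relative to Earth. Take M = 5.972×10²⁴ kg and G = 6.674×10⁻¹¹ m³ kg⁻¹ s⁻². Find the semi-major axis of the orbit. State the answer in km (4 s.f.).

a ≈ 14540 km

μ = GM = 6.674×10⁻¹¹ × 5.972×10²⁴ = 3.986×10¹⁴ m³/s².
r = 1.782×10⁷ m.
Specific orbital energy ε = v²/2 − μ/r = (4161)²/2 − 3.986×10¹⁴/1.782×10⁷ = -1.371×10⁷ J/kg.
Since ε = −μ/(2a), a = −μ/(2ε) = 1.454×10⁷ m = 14536 km.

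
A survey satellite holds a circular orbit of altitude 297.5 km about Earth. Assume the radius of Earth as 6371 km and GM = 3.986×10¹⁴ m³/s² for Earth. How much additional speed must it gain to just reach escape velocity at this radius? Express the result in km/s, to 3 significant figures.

r = 6371 + 297.5 = 6668.5 km = 6.6685×10⁶ m.
Circular speed v_c = √(μ/r) = 7731 m/s.
Escape speed v_esc = √(2μ/r) = √2 × v_c = 10930 m/s.
Δv = v_esc − v_c = 3202 m/s = 3.202 km/s.

Δv ≈ 3.20 km/s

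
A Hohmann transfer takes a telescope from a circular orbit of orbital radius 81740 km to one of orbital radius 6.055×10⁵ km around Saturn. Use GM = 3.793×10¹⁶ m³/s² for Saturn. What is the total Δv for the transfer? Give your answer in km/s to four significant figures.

Δv_total ≈ 11.11 km/s

r₁ = 81740 km = 8.174×10⁷ m.
r₂ = 6.055×10⁵ km = 6.055×10⁸ m.
Transfer ellipse a_t = (r₁ + r₂)/2 = 3.436×10⁸ m.
At r₁: circular v_c1 = √(μ/r₁) = 21540 m/s; transfer-perikrone v_p = √[μ(2/r₁ − 1/a_t)] = 28600 m/s.
Δv₁ = v_p − v_c1 = 7054 m/s.
At r₂: circular v_c2 = √(μ/r₂) = 7915 m/s; transfer-apokrone v_a = √[μ(2/r₂ − 1/a_t)] = 3860 m/s.
Δv₂ = v_c2 − v_a = 4054 m/s.
Total Δv = Δv₁ + Δv₂ = 11110 m/s = 11.11 km/s.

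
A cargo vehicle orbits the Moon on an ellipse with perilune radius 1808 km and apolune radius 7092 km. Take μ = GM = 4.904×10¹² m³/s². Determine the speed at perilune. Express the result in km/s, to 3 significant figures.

v ≈ 2.08 km/s

Semi-major axis a = (r_p + r_a)/2 = 4450.0 km = 4.450×10⁶ m.
Vis-viva: v² = μ(2/r − 1/a) = 4.904×10¹² × (1.106×10⁻⁶ − 2.247×10⁻⁷) = 4.323×10⁶ m²/s².
v = 2079 m/s = 2.079 km/s.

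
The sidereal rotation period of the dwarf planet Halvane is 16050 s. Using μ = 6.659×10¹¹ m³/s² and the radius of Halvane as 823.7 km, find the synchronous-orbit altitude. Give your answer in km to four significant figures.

A synchronous orbit has period T, so by Kepler's third law a = (μT²/4π²)^(1/3).
μT²/4π² = 6.659×10¹¹ × (1.605×10⁴)² / 39.48 = 4.345×10¹⁸ m³.
a = 1.632×10⁶ m = 1631.8 km.
Altitude h = a − R = 1631.8 − 823.7 = 808.10 km.

h_sync ≈ 808.1 km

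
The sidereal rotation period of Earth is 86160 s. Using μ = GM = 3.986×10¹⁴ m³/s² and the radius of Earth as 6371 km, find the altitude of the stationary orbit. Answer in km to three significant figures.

A synchronous orbit has period T, so by Kepler's third law a = (μT²/4π²)^(1/3).
μT²/4π² = 3.986×10¹⁴ × (8.616×10⁴)² / 39.48 = 7.495×10²² m³.
a = 4.216×10⁷ m = 42163 km.
Altitude h = a − R = 42163 − 6371 = 35792 km.

h_sync ≈ 35800 km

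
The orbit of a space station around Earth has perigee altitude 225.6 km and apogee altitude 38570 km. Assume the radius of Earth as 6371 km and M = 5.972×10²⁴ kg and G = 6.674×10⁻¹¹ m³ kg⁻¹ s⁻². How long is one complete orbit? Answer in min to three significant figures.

T ≈ 686 min

μ = GM = 6.674×10⁻¹¹ × 5.972×10²⁴ = 3.986×10¹⁴ m³/s².
r_p = 6371 + 225.6 = 6596.6 km = 6.5966×10⁶ m.
r_a = 6371 + 38570 = 44941 km = 4.4941×10⁷ m.
Semi-major axis a = (r_p + r_a)/2 = (6596.6 + 44941)/2 = 25769 km = 2.577×10⁷ m.
By Kepler's third law T = 2π√(a³/μ) = 2π × 6.552×10³ = 4.117×10⁴ s.
= 686.1 min.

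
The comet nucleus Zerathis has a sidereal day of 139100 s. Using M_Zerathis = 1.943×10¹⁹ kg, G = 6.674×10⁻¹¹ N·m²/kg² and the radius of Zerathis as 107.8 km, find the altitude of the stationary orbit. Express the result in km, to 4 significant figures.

h_sync ≈ 752.0 km

μ = GM = 6.674×10⁻¹¹ × 1.943×10¹⁹ = 1.297×10⁹ m³/s².
A synchronous orbit has period T, so by Kepler's third law a = (μT²/4π²)^(1/3).
μT²/4π² = 1.297×10⁹ × (1.391×10⁵)² / 39.48 = 6.356×10¹⁷ m³.
a = 8.598×10⁵ m = 859.77 km.
Altitude h = a − R = 859.77 − 107.8 = 751.97 km.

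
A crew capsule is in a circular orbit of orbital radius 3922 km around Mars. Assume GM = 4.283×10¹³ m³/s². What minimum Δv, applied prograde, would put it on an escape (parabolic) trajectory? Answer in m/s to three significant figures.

Δv ≈ 1370 m/s

r = 3922 km = 3.922×10⁶ m.
Circular speed v_c = √(μ/r) = 3305 m/s.
Escape speed v_esc = √(2μ/r) = √2 × v_c = 4673 m/s.
Δv = v_esc − v_c = 1369 m/s.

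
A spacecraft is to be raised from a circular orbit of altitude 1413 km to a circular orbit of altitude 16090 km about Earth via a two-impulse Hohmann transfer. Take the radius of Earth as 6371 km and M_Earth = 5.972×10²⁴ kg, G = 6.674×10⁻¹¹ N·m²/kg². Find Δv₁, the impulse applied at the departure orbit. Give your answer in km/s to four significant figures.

μ = GM = 6.674×10⁻¹¹ × 5.972×10²⁴ = 3.986×10¹⁴ m³/s².
r₁ = 6371 + 1413 = 7784.0 km = 7.7840×10⁶ m.
r₂ = 6371 + 16090 = 22461 km = 2.2461×10⁷ m.
Transfer ellipse a_t = (r₁ + r₂)/2 = 1.512×10⁷ m.
At r₁: circular v_c1 = √(μ/r₁) = 7156 m/s; transfer-perigee v_p = √[μ(2/r₁ − 1/a_t)] = 8721 m/s.
Δv₁ = v_p − v_c1 = 1565 m/s.
= 1.565 km/s.

Δv ≈ 1.565 km/s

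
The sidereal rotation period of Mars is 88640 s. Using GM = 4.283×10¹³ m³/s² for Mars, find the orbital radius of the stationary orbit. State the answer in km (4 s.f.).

A synchronous orbit has period T, so by Kepler's third law a = (μT²/4π²)^(1/3).
μT²/4π² = 4.283×10¹³ × (8.864×10⁴)² / 39.48 = 8.524×10²¹ m³.
a = 2.043×10⁷ m = 20428 km.

r_sync ≈ 20430 km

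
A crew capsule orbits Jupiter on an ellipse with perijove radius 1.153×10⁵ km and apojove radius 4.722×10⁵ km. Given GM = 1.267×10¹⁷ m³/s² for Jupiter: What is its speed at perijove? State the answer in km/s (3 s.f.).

Semi-major axis a = (r_p + r_a)/2 = 2.9375×10⁵ km = 2.938×10⁸ m.
Vis-viva: v² = μ(2/r − 1/a) = 1.267×10¹⁷ × (1.735×10⁻⁸ − 3.404×10⁻⁹) = 1.766×10⁹ m²/s².
v = 42030 m/s = 42.03 km/s.

v ≈ 42.0 km/s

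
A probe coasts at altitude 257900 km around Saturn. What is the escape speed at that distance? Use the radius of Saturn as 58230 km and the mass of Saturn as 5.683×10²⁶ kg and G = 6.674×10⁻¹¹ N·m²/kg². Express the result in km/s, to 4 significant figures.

μ = GM = 6.674×10⁻¹¹ × 5.683×10²⁶ = 3.793×10¹⁶ m³/s².
r = 58230 + 257900 = 316130 km = 3.1613×10⁸ m.
Escape speed v_esc = √(2μ/r) = √(2 × 3.793×10¹⁶ / 3.161×10⁸) = √(2.400×10⁸) = 15490 m/s.
= 15.49 km/s.

v_esc ≈ 15.49 km/s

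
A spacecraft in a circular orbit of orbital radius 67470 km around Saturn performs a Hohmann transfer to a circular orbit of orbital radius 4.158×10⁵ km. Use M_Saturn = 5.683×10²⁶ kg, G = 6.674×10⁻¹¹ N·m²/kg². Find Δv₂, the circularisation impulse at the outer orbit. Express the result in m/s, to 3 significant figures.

μ = GM = 6.674×10⁻¹¹ × 5.683×10²⁶ = 3.793×10¹⁶ m³/s².
r₁ = 67470 km = 6.747×10⁷ m.
r₂ = 4.158×10⁵ km = 4.158×10⁸ m.
Transfer ellipse a_t = (r₁ + r₂)/2 = 2.416×10⁸ m.
At r₁: circular v_c1 = √(μ/r₁) = 23710 m/s; transfer-perikrone v_p = √[μ(2/r₁ − 1/a_t)] = 31100 m/s.
At r₂: circular v_c2 = √(μ/r₂) = 9551 m/s; transfer-apokrone v_a = √[μ(2/r₂ − 1/a_t)] = 5047 m/s.
Δv₂ = v_c2 − v_a = 4504 m/s.

Δv ≈ 4500 m/s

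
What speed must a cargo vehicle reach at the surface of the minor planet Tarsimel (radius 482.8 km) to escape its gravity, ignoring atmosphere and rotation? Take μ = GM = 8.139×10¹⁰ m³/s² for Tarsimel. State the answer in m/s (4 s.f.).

r = R = 4.828×10⁵ m.
Escape speed v_esc = √(2μ/r) = √(2 × 8.139×10¹⁰ / 4.828×10⁵) = √(3.372×10⁵) = 580.7 m/s.

v_esc ≈ 580.7 m/s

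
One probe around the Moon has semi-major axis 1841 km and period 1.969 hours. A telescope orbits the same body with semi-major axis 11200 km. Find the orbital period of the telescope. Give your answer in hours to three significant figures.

T₂ ≈ 29.5 hours

Kepler's third law: T² ∝ a³, so T₂ = T₁ (a₂/a₁)^(3/2).
a₂/a₁ = 6.084, (a₂/a₁)^(3/2) = 15.01.
T₂ = 1.969 × 15.01 = 29.55 hours.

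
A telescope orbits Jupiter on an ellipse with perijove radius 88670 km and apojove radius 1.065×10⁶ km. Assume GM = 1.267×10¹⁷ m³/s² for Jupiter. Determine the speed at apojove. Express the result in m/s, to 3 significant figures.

Semi-major axis a = (r_p + r_a)/2 = 5.7684×10⁵ km = 5.768×10⁸ m.
Vis-viva: v² = μ(2/r − 1/a) = 1.267×10¹⁷ × (1.878×10⁻⁹ − 1.734×10⁻⁹) = 1.829×10⁷ m²/s².
v = 4276 m/s.

v ≈ 4280 m/s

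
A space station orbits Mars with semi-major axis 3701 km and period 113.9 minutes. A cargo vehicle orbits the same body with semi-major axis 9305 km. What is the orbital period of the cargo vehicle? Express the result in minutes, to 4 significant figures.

T₂ ≈ 454.1 minutes

Kepler's third law: T² ∝ a³, so T₂ = T₁ (a₂/a₁)^(3/2).
a₂/a₁ = 2.514, (a₂/a₁)^(3/2) = 3.987.
T₂ = 113.9 × 3.987 = 454.1 minutes.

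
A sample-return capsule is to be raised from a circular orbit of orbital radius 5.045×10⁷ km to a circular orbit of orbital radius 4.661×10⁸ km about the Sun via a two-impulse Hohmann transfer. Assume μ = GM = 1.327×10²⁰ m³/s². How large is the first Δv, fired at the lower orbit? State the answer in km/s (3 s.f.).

Δv ≈ 17.6 km/s

r₁ = 5.045×10⁷ km = 5.045×10¹⁰ m.
r₂ = 4.661×10⁸ km = 4.661×10¹¹ m.
Transfer ellipse a_t = (r₁ + r₂)/2 = 2.583×10¹¹ m.
At r₁: circular v_c1 = √(μ/r₁) = 51290 m/s; transfer-perihelion v_p = √[μ(2/r₁ − 1/a_t)] = 68900 m/s.
Δv₁ = v_p − v_c1 = 17610 m/s.
= 17.61 km/s.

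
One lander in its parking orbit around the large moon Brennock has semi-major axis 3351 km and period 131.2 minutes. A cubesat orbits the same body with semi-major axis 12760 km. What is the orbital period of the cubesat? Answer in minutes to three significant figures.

T₂ ≈ 975 minutes

Kepler's third law: T² ∝ a³, so T₂ = T₁ (a₂/a₁)^(3/2).
a₂/a₁ = 3.808, (a₂/a₁)^(3/2) = 7.430.
T₂ = 131.2 × 7.430 = 974.9 minutes.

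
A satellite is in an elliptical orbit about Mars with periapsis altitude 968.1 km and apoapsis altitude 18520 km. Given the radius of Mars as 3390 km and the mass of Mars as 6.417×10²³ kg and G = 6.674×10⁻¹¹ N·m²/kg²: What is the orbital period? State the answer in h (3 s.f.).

T ≈ 12.7 h

μ = GM = 6.674×10⁻¹¹ × 6.417×10²³ = 4.283×10¹³ m³/s².
r_p = 3390 + 968.1 = 4358.1 km = 4.3581×10⁶ m.
r_a = 3390 + 18520 = 21910 km = 2.1910×10⁷ m.
Semi-major axis a = (r_p + r_a)/2 = (4358.1 + 21910)/2 = 13134 km = 1.313×10⁷ m.
By Kepler's third law T = 2π√(a³/μ) = 2π × 7.273×10³ = 4.570×10⁴ s.
= 12.69 h.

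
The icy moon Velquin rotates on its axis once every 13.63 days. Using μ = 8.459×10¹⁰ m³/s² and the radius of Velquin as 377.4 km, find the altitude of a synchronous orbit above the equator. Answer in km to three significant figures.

h_sync ≈ 14000 km

T = 13.63 days = 1.178×10⁶ s.
A synchronous orbit has period T, so by Kepler's third law a = (μT²/4π²)^(1/3).
μT²/4π² = 8.459×10¹⁰ × (1.178×10⁶)² / 39.48 = 2.972×10²¹ m³.
a = 1.438×10⁷ m = 14377 km.
Altitude h = a − R = 14377 − 377.4 = 13999 km.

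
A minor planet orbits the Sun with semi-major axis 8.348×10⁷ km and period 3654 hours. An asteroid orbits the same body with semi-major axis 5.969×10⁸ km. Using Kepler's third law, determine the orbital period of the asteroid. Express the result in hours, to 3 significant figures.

T₂ ≈ 69900 hours

Kepler's third law: T² ∝ a³, so T₂ = T₁ (a₂/a₁)^(3/2).
a₂/a₁ = 7.150, (a₂/a₁)^(3/2) = 19.12.
T₂ = 3654 × 19.12 = 69860 hours.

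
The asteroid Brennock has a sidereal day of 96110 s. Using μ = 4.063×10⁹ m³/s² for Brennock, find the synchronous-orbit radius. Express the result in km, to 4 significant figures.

A synchronous orbit has period T, so by Kepler's third law a = (μT²/4π²)^(1/3).
μT²/4π² = 4.063×10⁹ × (9.611×10⁴)² / 39.48 = 9.507×10¹⁷ m³.
a = 9.833×10⁵ m = 983.27 km.

r_sync ≈ 983.3 km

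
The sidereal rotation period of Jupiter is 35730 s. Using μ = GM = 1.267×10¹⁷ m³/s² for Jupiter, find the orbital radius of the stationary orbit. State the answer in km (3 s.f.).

r_sync ≈ 1.60×10⁵ km

A synchronous orbit has period T, so by Kepler's third law a = (μT²/4π²)^(1/3).
μT²/4π² = 1.267×10¹⁷ × (3.573×10⁴)² / 39.48 = 4.097×10²⁴ m³.
a = 1.600×10⁸ m = 1.6002×10⁵ km.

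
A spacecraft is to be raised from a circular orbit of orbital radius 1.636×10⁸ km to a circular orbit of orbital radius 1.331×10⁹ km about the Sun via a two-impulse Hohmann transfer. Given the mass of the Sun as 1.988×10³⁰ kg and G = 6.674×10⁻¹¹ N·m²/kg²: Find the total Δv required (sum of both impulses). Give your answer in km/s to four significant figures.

Δv_total ≈ 14.84 km/s

μ = GM = 6.674×10⁻¹¹ × 1.988×10³⁰ = 1.327×10²⁰ m³/s².
r₁ = 1.636×10⁸ km = 1.636×10¹¹ m.
r₂ = 1.331×10⁹ km = 1.331×10¹² m.
Transfer ellipse a_t = (r₁ + r₂)/2 = 7.473×10¹¹ m.
At r₁: circular v_c1 = √(μ/r₁) = 28480 m/s; transfer-perihelion v_p = √[μ(2/r₁ − 1/a_t)] = 38010 m/s.
Δv₁ = v_p − v_c1 = 9528 m/s.
At r₂: circular v_c2 = √(μ/r₂) = 9984 m/s; transfer-aphelion v_a = √[μ(2/r₂ − 1/a_t)] = 4672 m/s.
Δv₂ = v_c2 − v_a = 5313 m/s.
Total Δv = Δv₁ + Δv₂ = 14840 m/s = 14.84 km/s.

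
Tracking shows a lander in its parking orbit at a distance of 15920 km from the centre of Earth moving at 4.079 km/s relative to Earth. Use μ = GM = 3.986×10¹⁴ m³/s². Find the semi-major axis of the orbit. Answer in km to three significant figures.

a ≈ 11900 km

r = 1.592×10⁷ m.
Specific orbital energy ε = v²/2 − μ/r = (4079)²/2 − 3.986×10¹⁴/1.592×10⁷ = -1.672×10⁷ J/kg.
Since ε = −μ/(2a), a = −μ/(2ε) = 1.192×10⁷ m = 11921 km.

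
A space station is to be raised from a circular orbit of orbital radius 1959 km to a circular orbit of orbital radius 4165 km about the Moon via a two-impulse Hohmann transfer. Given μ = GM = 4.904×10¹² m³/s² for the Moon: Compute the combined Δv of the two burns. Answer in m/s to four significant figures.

Δv_total ≈ 480.3 m/s

r₁ = 1959 km = 1.959×10⁶ m.
r₂ = 4165 km = 4.165×10⁶ m.
Transfer ellipse a_t = (r₁ + r₂)/2 = 3.062×10⁶ m.
At r₁: circular v_c1 = √(μ/r₁) = 1582 m/s; transfer-perilune v_p = √[μ(2/r₁ − 1/a_t)] = 1845 m/s.
Δv₁ = v_p − v_c1 = 263.1 m/s.
At r₂: circular v_c2 = √(μ/r₂) = 1085 m/s; transfer-apolune v_a = √[μ(2/r₂ − 1/a_t)] = 867.9 m/s.
Δv₂ = v_c2 − v_a = 217.2 m/s.
Total Δv = Δv₁ + Δv₂ = 480.3 m/s.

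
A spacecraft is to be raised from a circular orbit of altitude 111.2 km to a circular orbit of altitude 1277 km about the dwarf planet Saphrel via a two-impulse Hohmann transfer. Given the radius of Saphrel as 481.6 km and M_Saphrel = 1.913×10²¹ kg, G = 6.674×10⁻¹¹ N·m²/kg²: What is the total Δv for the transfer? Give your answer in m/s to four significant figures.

μ = GM = 6.674×10⁻¹¹ × 1.913×10²¹ = 1.277×10¹¹ m³/s².
r₁ = 481.6 + 111.2 = 592.80 km = 5.9280×10⁵ m.
r₂ = 481.6 + 1277 = 1758.6 km = 1.7586×10⁶ m.
Transfer ellipse a_t = (r₁ + r₂)/2 = 1.176×10⁶ m.
At r₁: circular v_c1 = √(μ/r₁) = 464.1 m/s; transfer-periapsis v_p = √[μ(2/r₁ − 1/a_t)] = 567.6 m/s.
Δv₁ = v_p − v_c1 = 103.5 m/s.
At r₂: circular v_c2 = √(μ/r₂) = 269.4 m/s; transfer-apoapsis v_a = √[μ(2/r₂ − 1/a_t)] = 191.3 m/s.
Δv₂ = v_c2 − v_a = 78.12 m/s.
Total Δv = Δv₁ + Δv₂ = 181.6 m/s.

Δv_total ≈ 181.6 m/s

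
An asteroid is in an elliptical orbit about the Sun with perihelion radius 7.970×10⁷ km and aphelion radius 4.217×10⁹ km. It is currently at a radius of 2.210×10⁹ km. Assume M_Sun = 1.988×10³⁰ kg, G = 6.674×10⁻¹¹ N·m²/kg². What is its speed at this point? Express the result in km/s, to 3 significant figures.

μ = GM = 6.674×10⁻¹¹ × 1.988×10³⁰ = 1.327×10²⁰ m³/s².
Semi-major axis a = (r_p + r_a)/2 = 2.1484×10⁹ km = 2.148×10¹² m.
Vis-viva: v² = μ(2/r − 1/a) = 1.327×10²⁰ × (9.050×10⁻¹³ − 4.655×10⁻¹³) = 5.831×10⁷ m²/s².
v = 7636 m/s = 7.636 km/s.

v ≈ 7.64 km/s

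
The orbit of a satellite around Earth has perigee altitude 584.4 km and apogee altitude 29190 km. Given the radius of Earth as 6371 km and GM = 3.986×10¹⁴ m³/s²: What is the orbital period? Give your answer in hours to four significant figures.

T ≈ 8.568 hours

r_p = 6371 + 584.4 = 6955.4 km = 6.9554×10⁶ m.
r_a = 6371 + 29190 = 35561 km = 3.5561×10⁷ m.
Semi-major axis a = (r_p + r_a)/2 = (6955.4 + 35561)/2 = 21258 km = 2.126×10⁷ m.
By Kepler's third law T = 2π√(a³/μ) = 2π × 4.909×10³ = 3.085×10⁴ s.
= 8.568 hours.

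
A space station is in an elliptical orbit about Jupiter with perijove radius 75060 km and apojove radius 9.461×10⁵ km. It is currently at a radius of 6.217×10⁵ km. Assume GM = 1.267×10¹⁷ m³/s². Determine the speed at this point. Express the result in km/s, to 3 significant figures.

Semi-major axis a = (r_p + r_a)/2 = 5.1058×10⁵ km = 5.106×10⁸ m.
Vis-viva: v² = μ(2/r − 1/a) = 1.267×10¹⁷ × (3.217×10⁻⁹ − 1.959×10⁻⁹) = 1.594×10⁸ m²/s².
v = 12630 m/s = 12.63 km/s.

v ≈ 12.6 km/s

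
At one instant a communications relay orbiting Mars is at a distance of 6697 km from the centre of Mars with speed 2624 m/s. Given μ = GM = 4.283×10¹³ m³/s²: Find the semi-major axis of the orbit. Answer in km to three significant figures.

r = 6.697×10⁶ m.
Specific orbital energy ε = v²/2 − μ/r = (2624)²/2 − 4.283×10¹³/6.697×10⁶ = -2.953×10⁶ J/kg.
Since ε = −μ/(2a), a = −μ/(2ε) = 7.253×10⁶ m = 7252.7 km.

a ≈ 7250 km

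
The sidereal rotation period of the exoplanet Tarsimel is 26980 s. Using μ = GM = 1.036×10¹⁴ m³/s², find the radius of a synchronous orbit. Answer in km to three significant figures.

r_sync ≈ 12400 km

A synchronous orbit has period T, so by Kepler's third law a = (μT²/4π²)^(1/3).
μT²/4π² = 1.036×10¹⁴ × (2.698×10⁴)² / 39.48 = 1.910×10²¹ m³.
a = 1.241×10⁷ m = 12408 km.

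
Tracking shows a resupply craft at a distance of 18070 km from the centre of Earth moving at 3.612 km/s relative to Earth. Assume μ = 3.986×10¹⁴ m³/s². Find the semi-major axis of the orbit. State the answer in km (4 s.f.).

r = 1.807×10⁷ m.
Vis-viva rearranged: 1/a = 2/r − v²/μ = 1.107×10⁻⁷ − 3.273×10⁻⁸ = 7.795×10⁻⁸ m⁻¹.
a = 1.283×10⁷ m = 12829 km.

a ≈ 12830 km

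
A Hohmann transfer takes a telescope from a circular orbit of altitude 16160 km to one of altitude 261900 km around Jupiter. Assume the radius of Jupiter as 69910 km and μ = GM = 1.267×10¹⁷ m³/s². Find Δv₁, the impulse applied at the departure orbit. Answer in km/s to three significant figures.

r₁ = 69910 + 16160 = 86070 km = 8.6070×10⁷ m.
r₂ = 69910 + 261900 = 331810 km = 3.3181×10⁸ m.
Transfer ellipse a_t = (r₁ + r₂)/2 = 2.089×10⁸ m.
At r₁: circular v_c1 = √(μ/r₁) = 38370 m/s; transfer-perijove v_p = √[μ(2/r₁ − 1/a_t)] = 48350 m/s.
Δv₁ = v_p − v_c1 = 9983 m/s.
= 9.983 km/s.

Δv ≈ 9.98 km/s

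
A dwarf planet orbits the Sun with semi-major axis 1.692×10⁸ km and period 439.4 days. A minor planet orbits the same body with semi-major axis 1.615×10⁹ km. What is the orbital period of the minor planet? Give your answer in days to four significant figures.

T₂ ≈ 12960 days

Kepler's third law: T² ∝ a³, so T₂ = T₁ (a₂/a₁)^(3/2).
a₂/a₁ = 9.545, (a₂/a₁)^(3/2) = 29.49.
T₂ = 439.4 × 29.49 = 12960 days.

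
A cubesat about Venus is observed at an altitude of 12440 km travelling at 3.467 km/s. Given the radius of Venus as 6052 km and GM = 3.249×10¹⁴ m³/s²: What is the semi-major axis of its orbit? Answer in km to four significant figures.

r = 6052 + 12440 = 18492 km = 1.849×10⁷ m.
Vis-viva rearranged: 1/a = 2/r − v²/μ = 1.082×10⁻⁷ − 3.700×10⁻⁸ = 7.116×10⁻⁸ m⁻¹.
a = 1.405×10⁷ m = 14053 km.

a ≈ 14050 km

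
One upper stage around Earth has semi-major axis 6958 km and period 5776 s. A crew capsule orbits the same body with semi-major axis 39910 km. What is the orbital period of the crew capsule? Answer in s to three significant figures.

Kepler's third law: T² ∝ a³, so T₂ = T₁ (a₂/a₁)^(3/2).
a₂/a₁ = 5.736, (a₂/a₁)^(3/2) = 13.74.
T₂ = 5776 × 13.74 = 79350 s.

T₂ ≈ 79300 s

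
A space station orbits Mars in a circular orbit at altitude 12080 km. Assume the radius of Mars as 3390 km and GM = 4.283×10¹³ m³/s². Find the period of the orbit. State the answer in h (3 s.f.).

r = 3390 + 12080 = 15470 km = 1.5470×10⁷ m.
Kepler's third law: T = 2π√(r³/μ) = 2π√((1.547×10⁷)³ / 4.283×10¹³).
r³/μ = 8.644×10⁷ s², so T = 2π × 9.297×10³ = 5.842×10⁴ s.
Converting: 5.842×10⁴ s ÷ 3600 = 16.23 h.

T ≈ 16.2 h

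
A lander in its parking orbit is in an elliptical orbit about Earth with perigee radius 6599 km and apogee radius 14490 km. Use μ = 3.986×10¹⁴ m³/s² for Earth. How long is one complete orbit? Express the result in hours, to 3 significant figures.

Semi-major axis a = (r_p + r_a)/2 = (6599.0 + 14490)/2 = 10544 km = 1.054×10⁷ m.
By Kepler's third law T = 2π√(a³/μ) = 2π × 1.715×10³ = 1.078×10⁴ s.
= 2.993 hours.

T ≈ 2.99 hours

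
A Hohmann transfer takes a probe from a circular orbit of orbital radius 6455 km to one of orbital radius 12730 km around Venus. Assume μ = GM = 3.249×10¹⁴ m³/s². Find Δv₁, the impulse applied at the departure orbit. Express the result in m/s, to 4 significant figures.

Δv ≈ 1078 m/s

r₁ = 6455 km = 6.455×10⁶ m.
r₂ = 12730 km = 1.273×10⁷ m.
Transfer ellipse a_t = (r₁ + r₂)/2 = 9.592×10⁶ m.
At r₁: circular v_c1 = √(μ/r₁) = 7095 m/s; transfer-periapsis v_p = √[μ(2/r₁ − 1/a_t)] = 8173 m/s.
Δv₁ = v_p − v_c1 = 1078 m/s.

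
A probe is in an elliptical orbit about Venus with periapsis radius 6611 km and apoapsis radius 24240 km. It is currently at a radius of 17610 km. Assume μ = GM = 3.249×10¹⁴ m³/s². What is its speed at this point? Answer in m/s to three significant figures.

v ≈ 3980 m/s

Semi-major axis a = (r_p + r_a)/2 = 15426 km = 1.543×10⁷ m.
Vis-viva: v² = μ(2/r − 1/a) = 3.249×10¹⁴ × (1.136×10⁻⁷ − 6.483×10⁻⁸) = 1.584×10⁷ m²/s².
v = 3980 m/s.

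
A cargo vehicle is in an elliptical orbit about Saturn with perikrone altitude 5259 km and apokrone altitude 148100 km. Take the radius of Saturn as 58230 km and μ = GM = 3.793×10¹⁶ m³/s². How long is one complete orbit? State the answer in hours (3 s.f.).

T ≈ 14.0 hours

r_p = 58230 + 5259 = 63489 km = 6.3489×10⁷ m.
r_a = 58230 + 148100 = 206330 km = 2.0633×10⁸ m.
Semi-major axis a = (r_p + r_a)/2 = (63489 + 2.0633×10⁵)/2 = 1.3491×10⁵ km = 1.349×10⁸ m.
By Kepler's third law T = 2π√(a³/μ) = 2π × 8.046×10³ = 5.055×10⁴ s.
= 14.04 hours.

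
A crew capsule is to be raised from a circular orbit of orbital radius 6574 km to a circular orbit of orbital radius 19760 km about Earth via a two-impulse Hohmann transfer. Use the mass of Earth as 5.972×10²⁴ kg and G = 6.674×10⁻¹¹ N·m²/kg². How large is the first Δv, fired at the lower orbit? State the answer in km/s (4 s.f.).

Δv ≈ 1.752 km/s

μ = GM = 6.674×10⁻¹¹ × 5.972×10²⁴ = 3.986×10¹⁴ m³/s².
r₁ = 6574 km = 6.574×10⁶ m.
r₂ = 19760 km = 1.976×10⁷ m.
Transfer ellipse a_t = (r₁ + r₂)/2 = 1.317×10⁷ m.
At r₁: circular v_c1 = √(μ/r₁) = 7786 m/s; transfer-perigee v_p = √[μ(2/r₁ − 1/a_t)] = 9539 m/s.
Δv₁ = v_p − v_c1 = 1752 m/s.
= 1.752 km/s.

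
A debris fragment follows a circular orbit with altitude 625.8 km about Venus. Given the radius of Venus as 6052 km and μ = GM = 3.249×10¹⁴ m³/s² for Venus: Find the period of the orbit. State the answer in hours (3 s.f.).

r = 6052 + 625.8 = 6677.8 km = 6.6778×10⁶ m.
Kepler's third law: T = 2π√(r³/μ) = 2π√((6.678×10⁶)³ / 3.249×10¹⁴).
r³/μ = 9.165×10⁵ s², so T = 2π × 9.574×10² = 6.015×10³ s.
Converting: 6.015×10³ s ÷ 3600 = 1.671 hours.

T ≈ 1.67 hours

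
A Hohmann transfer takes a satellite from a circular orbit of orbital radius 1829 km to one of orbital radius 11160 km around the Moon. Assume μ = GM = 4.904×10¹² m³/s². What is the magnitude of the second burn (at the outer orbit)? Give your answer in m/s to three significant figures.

Δv ≈ 311 m/s

r₁ = 1829 km = 1.829×10⁶ m.
r₂ = 11160 km = 1.116×10⁷ m.
Transfer ellipse a_t = (r₁ + r₂)/2 = 6.494×10⁶ m.
At r₁: circular v_c1 = √(μ/r₁) = 1637 m/s; transfer-perilune v_p = √[μ(2/r₁ − 1/a_t)] = 2146 m/s.
At r₂: circular v_c2 = √(μ/r₂) = 662.9 m/s; transfer-apolune v_a = √[μ(2/r₂ − 1/a_t)] = 351.8 m/s.
Δv₂ = v_c2 − v_a = 311.1 m/s.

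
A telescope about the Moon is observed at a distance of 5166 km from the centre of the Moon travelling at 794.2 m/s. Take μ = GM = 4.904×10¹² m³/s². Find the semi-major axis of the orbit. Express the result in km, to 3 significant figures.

r = 5.166×10⁶ m.
Specific orbital energy ε = v²/2 − μ/r = (794.2)²/2 − 4.904×10¹²/5.166×10⁶ = -6.339×10⁵ J/kg.
Since ε = −μ/(2a), a = −μ/(2ε) = 3.868×10⁶ m = 3868.1 km.

a ≈ 3870 km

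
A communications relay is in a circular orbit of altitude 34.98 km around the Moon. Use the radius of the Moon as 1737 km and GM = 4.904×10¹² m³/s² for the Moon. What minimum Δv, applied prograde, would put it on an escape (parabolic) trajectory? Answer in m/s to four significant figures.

r = 1737 + 34.98 = 1772.0 km = 1.7720×10⁶ m.
Circular speed v_c = √(μ/r) = 1664 m/s.
Escape speed v_esc = √(2μ/r) = √2 × v_c = 2353 m/s.
Δv = v_esc − v_c = 689.1 m/s.

Δv ≈ 689.1 m/s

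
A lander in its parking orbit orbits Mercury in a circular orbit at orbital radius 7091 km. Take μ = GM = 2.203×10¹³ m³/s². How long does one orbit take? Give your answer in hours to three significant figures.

r = 7091 km = 7.091×10⁶ m.
Kepler's third law: T = 2π√(r³/μ) = 2π√((7.091×10⁶)³ / 2.203×10¹³).
r³/μ = 1.618×10⁷ s², so T = 2π × 4.023×10³ = 2.528×10⁴ s.
Converting: 2.528×10⁴ s ÷ 3600 = 7.022 hours.

T ≈ 7.02 hours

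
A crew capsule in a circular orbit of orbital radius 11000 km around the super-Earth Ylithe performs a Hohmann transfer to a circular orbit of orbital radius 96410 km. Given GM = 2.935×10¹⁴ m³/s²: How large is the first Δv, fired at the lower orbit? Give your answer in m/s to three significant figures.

r₁ = 11000 km = 1.100×10⁷ m.
r₂ = 96410 km = 9.641×10⁷ m.
Transfer ellipse a_t = (r₁ + r₂)/2 = 5.370×10⁷ m.
At r₁: circular v_c1 = √(μ/r₁) = 5165 m/s; transfer-periapsis v_p = √[μ(2/r₁ − 1/a_t)] = 6921 m/s.
Δv₁ = v_p − v_c1 = 1755 m/s.

Δv ≈ 1760 m/s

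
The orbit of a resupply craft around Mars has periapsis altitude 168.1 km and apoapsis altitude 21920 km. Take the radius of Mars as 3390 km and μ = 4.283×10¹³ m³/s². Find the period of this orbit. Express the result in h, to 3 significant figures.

T ≈ 14.6 h

r_p = 3390 + 168.1 = 3558.1 km = 3.5581×10⁶ m.
r_a = 3390 + 21920 = 25310 km = 2.5310×10⁷ m.
Semi-major axis a = (r_p + r_a)/2 = (3558.1 + 25310)/2 = 14434 km = 1.443×10⁷ m.
By Kepler's third law T = 2π√(a³/μ) = 2π × 8.379×10³ = 5.265×10⁴ s.
= 14.62 h.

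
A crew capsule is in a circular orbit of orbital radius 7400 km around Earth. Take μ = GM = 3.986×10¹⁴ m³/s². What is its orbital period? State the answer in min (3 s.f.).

T ≈ 106 min

r = 7400 km = 7.400×10⁶ m.
Kepler's third law: T = 2π√(r³/μ) = 2π√((7.400×10⁶)³ / 3.986×10¹⁴).
r³/μ = 1.017×10⁶ s², so T = 2π × 1.008×10³ = 6.335×10³ s.
Converting: 6.335×10³ s ÷ 60.00 = 105.6 min.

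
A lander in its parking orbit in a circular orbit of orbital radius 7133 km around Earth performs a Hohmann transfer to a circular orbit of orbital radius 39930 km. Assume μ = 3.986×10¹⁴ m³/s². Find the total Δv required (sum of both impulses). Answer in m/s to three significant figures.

Δv_total ≈ 3680 m/s

r₁ = 7133 km = 7.133×10⁶ m.
r₂ = 39930 km = 3.993×10⁷ m.
Transfer ellipse a_t = (r₁ + r₂)/2 = 2.353×10⁷ m.
At r₁: circular v_c1 = √(μ/r₁) = 7475 m/s; transfer-perigee v_p = √[μ(2/r₁ − 1/a_t)] = 9738 m/s.
Δv₁ = v_p − v_c1 = 2262 m/s.
At r₂: circular v_c2 = √(μ/r₂) = 3160 m/s; transfer-apogee v_a = √[μ(2/r₂ − 1/a_t)] = 1740 m/s.
Δv₂ = v_c2 − v_a = 1420 m/s.
Total Δv = Δv₁ + Δv₂ = 3682 m/s.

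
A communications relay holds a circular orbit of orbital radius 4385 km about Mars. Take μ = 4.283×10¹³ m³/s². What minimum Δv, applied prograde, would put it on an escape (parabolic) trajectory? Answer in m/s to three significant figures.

r = 4385 km = 4.385×10⁶ m.
Circular speed v_c = √(μ/r) = 3125 m/s.
Escape speed v_esc = √(2μ/r) = √2 × v_c = 4420 m/s.
Δv = v_esc − v_c = 1295 m/s.

Δv ≈ 1290 m/s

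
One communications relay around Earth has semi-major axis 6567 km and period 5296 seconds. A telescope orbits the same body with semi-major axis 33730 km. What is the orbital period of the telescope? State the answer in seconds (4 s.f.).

T₂ ≈ 61650 seconds

Kepler's third law: T² ∝ a³, so T₂ = T₁ (a₂/a₁)^(3/2).
a₂/a₁ = 5.136, (a₂/a₁)^(3/2) = 11.64.
T₂ = 5296 × 11.64 = 61650 seconds.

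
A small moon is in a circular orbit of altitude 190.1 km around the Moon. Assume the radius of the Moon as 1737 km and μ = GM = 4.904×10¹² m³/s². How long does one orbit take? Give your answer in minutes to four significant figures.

r = 1737 + 190.1 = 1927.1 km = 1.9271×10⁶ m.
Kepler's third law: T = 2π√(r³/μ) = 2π√((1.927×10⁶)³ / 4.904×10¹²).
r³/μ = 1.459×10⁶ s², so T = 2π × 1.208×10³ = 7.590×10³ s.
Converting: 7.590×10³ s ÷ 60.00 = 126.5 minutes.

T ≈ 126.5 minutes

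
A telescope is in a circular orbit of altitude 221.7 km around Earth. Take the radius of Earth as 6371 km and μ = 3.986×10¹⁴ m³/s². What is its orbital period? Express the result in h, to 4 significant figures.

T ≈ 1.480 h

r = 6371 + 221.7 = 6592.7 km = 6.5927×10⁶ m.
Kepler's third law: T = 2π√(r³/μ) = 2π√((6.593×10⁶)³ / 3.986×10¹⁴).
r³/μ = 7.189×10⁵ s², so T = 2π × 8.479×10² = 5.327×10³ s.
Converting: 5.327×10³ s ÷ 3600 = 1.480 h.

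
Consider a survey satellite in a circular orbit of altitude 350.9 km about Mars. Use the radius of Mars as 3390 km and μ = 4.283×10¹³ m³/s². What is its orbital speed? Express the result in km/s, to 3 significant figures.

v ≈ 3.38 km/s

r = 3390 + 350.9 = 3740.9 km = 3.7409×10⁶ m.
For a circular orbit v = √(μ/r) = √(4.283×10¹³ / 3.741×10⁶) = √(1.145×10⁷) = 3384 m/s.
That is 3.384 km/s.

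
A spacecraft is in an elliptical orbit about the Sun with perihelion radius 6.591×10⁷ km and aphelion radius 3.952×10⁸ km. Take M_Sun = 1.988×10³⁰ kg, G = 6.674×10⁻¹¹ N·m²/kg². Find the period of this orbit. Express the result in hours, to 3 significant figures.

μ = GM = 6.674×10⁻¹¹ × 1.988×10³⁰ = 1.327×10²⁰ m³/s².
Semi-major axis a = (r_p + r_a)/2 = (6.5910×10⁷ + 3.9520×10⁸)/2 = 2.3056×10⁸ km = 2.306×10¹¹ m.
By Kepler's third law T = 2π√(a³/μ) = 2π × 9.611×10⁶ = 6.039×10⁷ s.
= 16770 hours.

T ≈ 16800 hours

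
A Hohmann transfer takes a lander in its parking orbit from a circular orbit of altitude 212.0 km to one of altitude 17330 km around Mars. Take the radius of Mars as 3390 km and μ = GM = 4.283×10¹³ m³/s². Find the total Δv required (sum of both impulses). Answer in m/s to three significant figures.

Δv_total ≈ 1710 m/s

r₁ = 3390 + 212.0 = 3602.0 km = 3.6020×10⁶ m.
r₂ = 3390 + 17330 = 20720 km = 2.0720×10⁷ m.
Transfer ellipse a_t = (r₁ + r₂)/2 = 1.216×10⁷ m.
At r₁: circular v_c1 = √(μ/r₁) = 3448 m/s; transfer-periapsis v_p = √[μ(2/r₁ − 1/a_t)] = 4501 m/s.
Δv₁ = v_p − v_c1 = 1053 m/s.
At r₂: circular v_c2 = √(μ/r₂) = 1438 m/s; transfer-apoapsis v_a = √[μ(2/r₂ − 1/a_t)] = 782.5 m/s.
Δv₂ = v_c2 − v_a = 655.3 m/s.
Total Δv = Δv₁ + Δv₂ = 1708 m/s.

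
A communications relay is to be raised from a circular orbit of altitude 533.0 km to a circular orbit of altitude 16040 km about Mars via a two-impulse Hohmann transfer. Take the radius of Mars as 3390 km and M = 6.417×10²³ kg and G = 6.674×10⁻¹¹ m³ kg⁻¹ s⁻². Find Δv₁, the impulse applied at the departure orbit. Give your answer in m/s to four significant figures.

Δv ≈ 958.1 m/s

μ = GM = 6.674×10⁻¹¹ × 6.417×10²³ = 4.283×10¹³ m³/s².
r₁ = 3390 + 533.0 = 3923.0 km = 3.9230×10⁶ m.
r₂ = 3390 + 16040 = 19430 km = 1.9430×10⁷ m.
Transfer ellipse a_t = (r₁ + r₂)/2 = 1.168×10⁷ m.
At r₁: circular v_c1 = √(μ/r₁) = 3304 m/s; transfer-periapsis v_p = √[μ(2/r₁ − 1/a_t)] = 4262 m/s.
Δv₁ = v_p − v_c1 = 958.1 m/s.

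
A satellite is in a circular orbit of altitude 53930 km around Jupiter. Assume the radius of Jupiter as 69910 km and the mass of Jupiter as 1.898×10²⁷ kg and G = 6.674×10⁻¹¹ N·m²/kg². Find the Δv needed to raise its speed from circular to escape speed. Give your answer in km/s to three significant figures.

μ = GM = 6.674×10⁻¹¹ × 1.898×10²⁷ = 1.267×10¹⁷ m³/s².
r = 69910 + 53930 = 123840 km = 1.2384×10⁸ m.
Circular speed v_c = √(μ/r) = 31980 m/s.
Escape speed v_esc = √(2μ/r) = √2 × v_c = 45230 m/s.
Δv = v_esc − v_c = 13250 m/s = 13.25 km/s.

Δv ≈ 13.2 km/s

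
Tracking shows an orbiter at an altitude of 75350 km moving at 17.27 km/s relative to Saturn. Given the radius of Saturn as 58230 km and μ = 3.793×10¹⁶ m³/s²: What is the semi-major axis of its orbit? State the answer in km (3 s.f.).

r = 58230 + 75350 = 1.3358×10⁵ km = 1.336×10⁸ m.
Specific orbital energy ε = v²/2 − μ/r = (17270)²/2 − 3.793×10¹⁶/1.336×10⁸ = -1.348×10⁸ J/kg.
Since ε = −μ/(2a), a = −μ/(2ε) = 1.407×10⁸ m = 1.4067×10⁵ km.

a ≈ 1.41×10⁵ km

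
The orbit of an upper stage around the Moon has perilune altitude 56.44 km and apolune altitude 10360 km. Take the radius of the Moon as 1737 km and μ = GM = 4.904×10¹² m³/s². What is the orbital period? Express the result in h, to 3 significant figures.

T ≈ 14.4 h

r_p = 1737 + 56.44 = 1793.4 km = 1.7934×10⁶ m.
r_a = 1737 + 10360 = 12097 km = 1.2097×10⁷ m.
Semi-major axis a = (r_p + r_a)/2 = (1793.4 + 12097)/2 = 6945.2 km = 6.945×10⁶ m.
By Kepler's third law T = 2π√(a³/μ) = 2π × 8.265×10³ = 5.193×10⁴ s.
= 14.43 h.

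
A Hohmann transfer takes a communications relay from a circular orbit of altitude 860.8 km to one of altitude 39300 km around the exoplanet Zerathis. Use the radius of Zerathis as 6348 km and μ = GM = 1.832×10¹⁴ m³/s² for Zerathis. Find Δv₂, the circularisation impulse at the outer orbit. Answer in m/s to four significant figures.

Δv ≈ 957.0 m/s

r₁ = 6348 + 860.8 = 7208.8 km = 7.2088×10⁶ m.
r₂ = 6348 + 39300 = 45648 km = 4.5648×10⁷ m.
Transfer ellipse a_t = (r₁ + r₂)/2 = 2.643×10⁷ m.
At r₁: circular v_c1 = √(μ/r₁) = 5041 m/s; transfer-periapsis v_p = √[μ(2/r₁ − 1/a_t)] = 6625 m/s.
At r₂: circular v_c2 = √(μ/r₂) = 2003 m/s; transfer-apoapsis v_a = √[μ(2/r₂ − 1/a_t)] = 1046 m/s.
Δv₂ = v_c2 − v_a = 957.0 m/s.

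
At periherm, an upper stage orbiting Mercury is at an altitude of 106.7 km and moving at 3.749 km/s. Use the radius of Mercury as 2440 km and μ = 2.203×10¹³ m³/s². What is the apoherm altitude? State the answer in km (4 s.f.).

r_p = 2440 + 106.7 = 2546.7 km = 2.547×10⁶ m.
Specific energy ε = v²/2 − μ/r = -1.623×10⁶ J/kg, so a = −μ/(2ε) = 6.787×10⁶ m.
The apsides satisfy r_p + r_a = 2a, so the apoherm radius is 2a − r_p = 1.103×10⁷ m = 11028 km.
Apoherm altitude = 11028 − 2440 = 8587.7 km.

apoherm altitude ≈ 8588 km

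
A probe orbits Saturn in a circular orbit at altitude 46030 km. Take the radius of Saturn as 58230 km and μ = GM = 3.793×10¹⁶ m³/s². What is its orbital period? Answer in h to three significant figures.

T ≈ 9.54 h

r = 58230 + 46030 = 104260 km = 1.0426×10⁸ m.
Kepler's third law: T = 2π√(r³/μ) = 2π√((1.043×10⁸)³ / 3.793×10¹⁶).
r³/μ = 2.988×10⁷ s², so T = 2π × 5.466×10³ = 3.435×10⁴ s.
Converting: 3.435×10⁴ s ÷ 3600 = 9.540 h.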